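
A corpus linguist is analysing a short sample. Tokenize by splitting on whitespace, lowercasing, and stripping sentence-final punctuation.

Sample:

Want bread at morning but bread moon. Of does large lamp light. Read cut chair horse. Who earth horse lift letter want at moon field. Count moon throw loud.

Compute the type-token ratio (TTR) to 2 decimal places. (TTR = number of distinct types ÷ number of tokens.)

N = 29 tokens, V = 23 types.
TTR = V / N = 23 / 29 = 0.79

0.79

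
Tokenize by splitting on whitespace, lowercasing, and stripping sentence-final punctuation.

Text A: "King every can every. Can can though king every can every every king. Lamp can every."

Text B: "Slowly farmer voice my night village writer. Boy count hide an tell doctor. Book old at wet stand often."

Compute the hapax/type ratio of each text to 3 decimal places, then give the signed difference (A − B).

-0.600

A: hapax=2, V=5, ratio=0.400
B: hapax=19, V=19, ratio=1.000
Difference = 0.400 − 1.000 = -0.600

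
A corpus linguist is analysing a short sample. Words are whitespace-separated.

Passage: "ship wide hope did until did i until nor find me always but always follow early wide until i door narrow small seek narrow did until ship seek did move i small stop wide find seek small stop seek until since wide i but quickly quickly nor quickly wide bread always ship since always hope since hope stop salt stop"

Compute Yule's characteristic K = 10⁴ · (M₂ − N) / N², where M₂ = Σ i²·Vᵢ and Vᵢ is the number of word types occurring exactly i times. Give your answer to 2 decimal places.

383.33

Frequencies: wide:5, until:5, did:4, i:4, always:4, seek:4, stop:4, ship:3, hope:3, small:3, since:3, quickly:3, nor:2, find:2, but:2, narrow:2, me:1, follow:1, early:1, door:1, … (3 more, each freq 1)
N = 60. Frequency spectrum: V_1=7, V_2=4, V_3=5, V_4=5, V_5=2
M₂ = 1²·7 + 2²·4 + 3²·5 + 4²·5 + 5²·2 = 198
K = 10000 × (198 − 60) / 60² = 383.33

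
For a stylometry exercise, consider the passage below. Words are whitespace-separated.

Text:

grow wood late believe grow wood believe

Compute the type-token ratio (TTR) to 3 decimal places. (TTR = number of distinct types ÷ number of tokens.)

0.571

N = 7 tokens, V = 4 types.
TTR = V / N = 4 / 7 = 0.571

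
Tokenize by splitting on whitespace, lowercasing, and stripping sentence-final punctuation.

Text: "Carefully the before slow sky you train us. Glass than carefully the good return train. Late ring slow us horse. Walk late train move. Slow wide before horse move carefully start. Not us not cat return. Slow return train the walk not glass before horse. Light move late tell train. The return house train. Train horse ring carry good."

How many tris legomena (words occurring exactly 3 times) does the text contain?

Frequencies: train:7, the:4, slow:4, return:4, horse:4, carefully:3, before:3, us:3, late:3, move:3, not:3, glass:2, good:2, ring:2, walk:2, sky:1, you:1, than:1, wide:1, start:1, … (5 more, each freq 1)
Words with frequency 3: before, carefully, late, move, not, us

6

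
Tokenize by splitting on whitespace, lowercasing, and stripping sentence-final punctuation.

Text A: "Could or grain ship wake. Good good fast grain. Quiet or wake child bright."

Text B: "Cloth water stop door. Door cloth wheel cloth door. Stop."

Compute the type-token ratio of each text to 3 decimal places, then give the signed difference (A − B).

TTR(A) = 10/14 = 0.714
TTR(B) = 5/10 = 0.500
Difference = 0.714 − 0.500 = 0.214

0.214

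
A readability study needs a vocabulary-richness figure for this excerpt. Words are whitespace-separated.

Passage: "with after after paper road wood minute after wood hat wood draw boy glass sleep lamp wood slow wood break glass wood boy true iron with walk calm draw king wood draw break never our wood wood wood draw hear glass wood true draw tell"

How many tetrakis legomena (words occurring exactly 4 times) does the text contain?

Frequencies: wood:11, draw:5, after:3, glass:3, with:2, boy:2, break:2, true:2, paper:1, road:1, minute:1, hat:1, sleep:1, lamp:1, slow:1, iron:1, walk:1, calm:1, king:1, never:1, … (3 more, each freq 1)
Words with frequency 4: (none)

0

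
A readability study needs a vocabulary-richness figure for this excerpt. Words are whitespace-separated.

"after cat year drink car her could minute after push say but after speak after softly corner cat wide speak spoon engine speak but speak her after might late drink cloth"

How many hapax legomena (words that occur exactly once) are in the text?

14

Frequencies: after:5, speak:4, cat:2, drink:2, her:2, but:2, year:1, car:1, could:1, minute:1, push:1, say:1, softly:1, corner:1, wide:1, spoon:1, engine:1, might:1, late:1, cloth:1
Hapax (freq=1): car, cloth, corner, could, engine, late, might, minute, push, say, softly, spoon, wide, year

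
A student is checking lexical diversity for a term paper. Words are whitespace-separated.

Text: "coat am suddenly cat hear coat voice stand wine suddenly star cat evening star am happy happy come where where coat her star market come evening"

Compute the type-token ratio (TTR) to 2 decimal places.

N = 26 tokens, V = 15 types.
TTR = V / N = 15 / 26 = 0.58

0.58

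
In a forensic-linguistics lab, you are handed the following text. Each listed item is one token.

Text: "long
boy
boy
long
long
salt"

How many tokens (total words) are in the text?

6

Tokens: long, boy, boy, long, long, salt
N = 6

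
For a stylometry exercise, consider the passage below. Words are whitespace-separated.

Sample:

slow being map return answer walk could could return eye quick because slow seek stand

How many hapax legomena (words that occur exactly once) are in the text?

9

Frequencies: slow:2, return:2, could:2, being:1, map:1, answer:1, walk:1, eye:1, quick:1, because:1, seek:1, stand:1
Hapax (freq=1): answer, because, being, eye, map, quick, seek, stand, walk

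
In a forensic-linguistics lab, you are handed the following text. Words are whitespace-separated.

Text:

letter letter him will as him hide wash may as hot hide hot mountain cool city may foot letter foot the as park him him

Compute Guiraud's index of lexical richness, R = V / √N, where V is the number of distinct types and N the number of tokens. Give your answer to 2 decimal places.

2.80

N = 25, V = 14.
√N = 5.000000
R = 14 / 5.000000 = 2.80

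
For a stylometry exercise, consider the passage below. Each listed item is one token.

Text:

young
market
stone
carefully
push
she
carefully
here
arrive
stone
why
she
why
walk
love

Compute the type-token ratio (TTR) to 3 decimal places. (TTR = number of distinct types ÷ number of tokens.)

N = 15 tokens, V = 11 types.
TTR = V / N = 11 / 15 = 0.733

0.733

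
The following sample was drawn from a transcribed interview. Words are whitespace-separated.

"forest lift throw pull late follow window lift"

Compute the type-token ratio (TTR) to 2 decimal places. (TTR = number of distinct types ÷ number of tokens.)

N = 8 tokens, V = 7 types.
TTR = V / N = 7 / 8 = 0.88

0.88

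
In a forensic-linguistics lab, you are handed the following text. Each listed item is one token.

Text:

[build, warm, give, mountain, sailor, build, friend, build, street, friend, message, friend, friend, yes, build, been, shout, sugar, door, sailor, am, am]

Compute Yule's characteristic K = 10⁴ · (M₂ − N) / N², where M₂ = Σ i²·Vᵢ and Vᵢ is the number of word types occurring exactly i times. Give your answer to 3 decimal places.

578.512

Frequencies: build:4, friend:4, sailor:2, am:2, warm:1, give:1, mountain:1, street:1, message:1, yes:1, been:1, shout:1, sugar:1, door:1
N = 22. Frequency spectrum: V_1=10, V_2=2, V_4=2
M₂ = 1²·10 + 2²·2 + 4²·2 = 50
K = 10000 × (50 − 22) / 22² = 578.512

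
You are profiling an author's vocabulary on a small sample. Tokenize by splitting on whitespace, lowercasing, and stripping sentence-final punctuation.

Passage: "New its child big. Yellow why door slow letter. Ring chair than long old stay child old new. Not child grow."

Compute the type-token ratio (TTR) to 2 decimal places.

0.81

N = 21 tokens, V = 17 types.
TTR = V / N = 17 / 21 = 0.81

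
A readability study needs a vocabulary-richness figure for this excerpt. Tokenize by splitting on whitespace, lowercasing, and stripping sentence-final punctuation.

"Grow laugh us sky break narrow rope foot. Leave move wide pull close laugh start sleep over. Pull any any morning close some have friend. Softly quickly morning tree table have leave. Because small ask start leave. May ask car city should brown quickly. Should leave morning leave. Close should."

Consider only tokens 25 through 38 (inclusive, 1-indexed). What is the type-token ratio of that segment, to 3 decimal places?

0.929

Segment tokens 25–38: friend, softly, quickly, morning, tree, table, have, leave, because, small, ask, start, leave, may
Segment N = 14, segment V = 13.
TTR = 13 / 14 = 0.929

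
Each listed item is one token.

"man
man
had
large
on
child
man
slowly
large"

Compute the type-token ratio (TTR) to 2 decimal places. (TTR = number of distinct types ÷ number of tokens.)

0.67

N = 9 tokens, V = 6 types.
TTR = V / N = 6 / 9 = 0.67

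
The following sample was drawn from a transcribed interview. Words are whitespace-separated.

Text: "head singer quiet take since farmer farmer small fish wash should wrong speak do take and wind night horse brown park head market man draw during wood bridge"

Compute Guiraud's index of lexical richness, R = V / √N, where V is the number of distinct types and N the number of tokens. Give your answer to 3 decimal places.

N = 28, V = 25.
√N = 5.291503
R = 25 / 5.291503 = 4.725

4.725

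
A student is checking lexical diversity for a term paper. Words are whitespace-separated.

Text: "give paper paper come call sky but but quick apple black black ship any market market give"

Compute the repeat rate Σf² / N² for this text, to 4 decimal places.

0.0934

Frequencies: give:2, paper:2, but:2, black:2, market:2, come:1, call:1, sky:1, quick:1, apple:1, ship:1, any:1
Σf² = 27; N² = 289
Repeat rate = 27 / 289 = 0.0934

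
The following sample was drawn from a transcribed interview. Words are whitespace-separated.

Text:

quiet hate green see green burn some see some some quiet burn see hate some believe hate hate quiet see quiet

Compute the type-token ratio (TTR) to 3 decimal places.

0.333

N = 21 tokens, V = 7 types.
TTR = V / N = 7 / 21 = 0.333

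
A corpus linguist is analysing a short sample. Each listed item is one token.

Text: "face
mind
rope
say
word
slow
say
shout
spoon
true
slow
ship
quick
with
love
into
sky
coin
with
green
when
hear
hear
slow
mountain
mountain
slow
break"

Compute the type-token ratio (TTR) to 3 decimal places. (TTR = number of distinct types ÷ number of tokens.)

N = 28 tokens, V = 21 types.
TTR = V / N = 21 / 28 = 0.750

0.750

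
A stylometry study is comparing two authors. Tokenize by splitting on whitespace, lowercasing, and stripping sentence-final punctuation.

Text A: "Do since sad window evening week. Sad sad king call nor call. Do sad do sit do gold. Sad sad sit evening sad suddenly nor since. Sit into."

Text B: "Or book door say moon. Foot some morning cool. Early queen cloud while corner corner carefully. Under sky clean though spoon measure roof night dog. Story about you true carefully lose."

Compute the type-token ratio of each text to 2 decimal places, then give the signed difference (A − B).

TTR(A) = 13/28 = 0.46
TTR(B) = 29/31 = 0.94
Difference = 0.46 − 0.94 = -0.48

-0.48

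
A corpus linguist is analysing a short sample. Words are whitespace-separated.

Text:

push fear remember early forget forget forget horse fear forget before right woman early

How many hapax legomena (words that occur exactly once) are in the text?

Frequencies: forget:4, fear:2, early:2, push:1, remember:1, horse:1, before:1, right:1, woman:1
Hapax (freq=1): before, horse, push, remember, right, woman

6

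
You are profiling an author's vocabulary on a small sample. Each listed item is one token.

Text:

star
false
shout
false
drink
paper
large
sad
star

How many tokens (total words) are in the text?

9

Tokens: star, false, shout, false, drink, paper, large, sad, star
N = 9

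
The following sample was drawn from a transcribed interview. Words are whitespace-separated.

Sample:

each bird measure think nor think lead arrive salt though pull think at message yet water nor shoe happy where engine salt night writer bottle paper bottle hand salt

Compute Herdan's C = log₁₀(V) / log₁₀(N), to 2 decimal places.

N = 29, V = 23.
log₁₀(V) = 1.361728, log₁₀(N) = 1.462398
C = 1.361728 / 1.462398 = 0.93

0.93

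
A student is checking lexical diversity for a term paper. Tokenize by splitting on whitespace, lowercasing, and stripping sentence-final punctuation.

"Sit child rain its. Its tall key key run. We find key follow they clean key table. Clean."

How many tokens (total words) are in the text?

Tokens: sit, child, rain, its, its, tall, key, key, run, we, find, key, follow, they, clean, key, table, clean
N = 18

18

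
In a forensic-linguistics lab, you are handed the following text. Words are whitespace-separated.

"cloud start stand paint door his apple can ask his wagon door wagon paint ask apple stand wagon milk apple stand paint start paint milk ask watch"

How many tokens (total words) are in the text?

27

Tokens: cloud, start, stand, paint, door, his, apple, can, ask, his, wagon, door, wagon, paint, ask, apple, stand, wagon, milk, apple, stand, paint, start, paint, milk, ask, watch
N = 27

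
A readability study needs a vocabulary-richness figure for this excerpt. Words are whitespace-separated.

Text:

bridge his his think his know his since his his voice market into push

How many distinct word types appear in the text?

9

Distinct types: {bridge, his, into, know, market, push, since, think, voice}
V = 9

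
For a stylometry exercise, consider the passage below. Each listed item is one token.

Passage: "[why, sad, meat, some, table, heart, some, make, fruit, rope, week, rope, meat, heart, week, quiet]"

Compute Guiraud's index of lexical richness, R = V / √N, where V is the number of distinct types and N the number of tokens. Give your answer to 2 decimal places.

N = 16, V = 11.
√N = 4.000000
R = 11 / 4.000000 = 2.75

2.75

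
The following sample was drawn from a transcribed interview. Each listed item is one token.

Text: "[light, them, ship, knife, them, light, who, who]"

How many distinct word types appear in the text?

Distinct types: {knife, light, ship, them, who}
V = 5

5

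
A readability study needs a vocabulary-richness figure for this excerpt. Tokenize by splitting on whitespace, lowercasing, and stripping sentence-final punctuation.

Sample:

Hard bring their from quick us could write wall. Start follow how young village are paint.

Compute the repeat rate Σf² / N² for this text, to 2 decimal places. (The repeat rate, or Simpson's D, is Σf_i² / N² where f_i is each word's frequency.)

Frequencies: hard:1, bring:1, their:1, from:1, quick:1, us:1, could:1, write:1, wall:1, start:1, follow:1, how:1, young:1, village:1, are:1, paint:1
Σf² = 16; N² = 256
Repeat rate = 16 / 256 = 0.06

0.06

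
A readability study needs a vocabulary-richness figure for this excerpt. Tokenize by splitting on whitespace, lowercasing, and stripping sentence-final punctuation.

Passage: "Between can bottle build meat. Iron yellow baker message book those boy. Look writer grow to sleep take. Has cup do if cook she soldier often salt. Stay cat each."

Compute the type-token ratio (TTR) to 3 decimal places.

1.000

N = 30 tokens, V = 30 types.
TTR = V / N = 30 / 30 = 1.000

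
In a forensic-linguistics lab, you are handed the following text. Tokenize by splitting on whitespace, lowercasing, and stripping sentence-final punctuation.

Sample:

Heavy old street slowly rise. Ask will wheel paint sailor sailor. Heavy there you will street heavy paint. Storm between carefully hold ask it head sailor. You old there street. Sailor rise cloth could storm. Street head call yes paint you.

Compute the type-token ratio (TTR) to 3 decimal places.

0.537

N = 41 tokens, V = 22 types.
TTR = V / N = 22 / 41 = 0.537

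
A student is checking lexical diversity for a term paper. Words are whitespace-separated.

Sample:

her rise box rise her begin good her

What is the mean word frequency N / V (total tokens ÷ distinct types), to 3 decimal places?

1.600

N = 8 tokens, V = 5 types.
Mean frequency = N / V = 8 / 5 = 1.600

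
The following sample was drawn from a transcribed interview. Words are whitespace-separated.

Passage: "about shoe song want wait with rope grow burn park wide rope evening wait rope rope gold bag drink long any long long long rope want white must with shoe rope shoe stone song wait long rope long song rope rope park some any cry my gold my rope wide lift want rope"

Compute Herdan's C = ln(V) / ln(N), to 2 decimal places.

0.80

N = 53, V = 24.
ln(V) = 3.178054, ln(N) = 3.970292
C = 3.178054 / 3.970292 = 0.80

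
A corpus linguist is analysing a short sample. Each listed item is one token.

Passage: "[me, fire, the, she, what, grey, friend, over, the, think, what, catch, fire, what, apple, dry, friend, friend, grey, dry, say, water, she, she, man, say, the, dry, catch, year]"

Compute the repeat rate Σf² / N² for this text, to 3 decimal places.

0.076

Frequencies: the:3, she:3, what:3, friend:3, dry:3, fire:2, grey:2, catch:2, say:2, me:1, over:1, think:1, apple:1, water:1, man:1, year:1
Σf² = 68; N² = 900
Repeat rate = 68 / 900 = 0.076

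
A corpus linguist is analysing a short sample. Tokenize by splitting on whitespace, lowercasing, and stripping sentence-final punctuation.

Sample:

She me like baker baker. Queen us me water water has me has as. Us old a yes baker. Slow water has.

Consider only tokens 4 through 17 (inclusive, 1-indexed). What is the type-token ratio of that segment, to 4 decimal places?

0.6429

Segment tokens 4–17: baker, baker, queen, us, me, water, water, has, me, has, as, us, old, a
Segment N = 14, segment V = 9.
TTR = 9 / 14 = 0.6429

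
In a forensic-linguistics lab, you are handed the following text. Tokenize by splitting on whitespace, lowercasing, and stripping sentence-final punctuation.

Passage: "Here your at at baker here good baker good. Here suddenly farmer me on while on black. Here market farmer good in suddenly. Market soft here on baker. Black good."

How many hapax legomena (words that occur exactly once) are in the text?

Frequencies: here:5, good:4, baker:3, on:3, at:2, suddenly:2, farmer:2, black:2, market:2, your:1, me:1, while:1, in:1, soft:1
Hapax (freq=1): in, me, soft, while, your

5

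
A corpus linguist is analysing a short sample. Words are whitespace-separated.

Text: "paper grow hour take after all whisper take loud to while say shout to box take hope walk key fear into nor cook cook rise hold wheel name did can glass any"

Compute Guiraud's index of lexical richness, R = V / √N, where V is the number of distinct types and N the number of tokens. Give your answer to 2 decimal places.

4.95

N = 32, V = 28.
√N = 5.656854
R = 28 / 5.656854 = 4.95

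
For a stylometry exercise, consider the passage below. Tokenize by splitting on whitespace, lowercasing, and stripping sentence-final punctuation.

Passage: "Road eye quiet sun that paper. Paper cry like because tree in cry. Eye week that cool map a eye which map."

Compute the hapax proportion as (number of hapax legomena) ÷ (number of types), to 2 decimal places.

0.69

Frequencies: eye:3, that:2, paper:2, cry:2, map:2, road:1, quiet:1, sun:1, like:1, because:1, tree:1, in:1, week:1, cool:1, a:1, which:1
Hapax count = 11; type count = 16.
Ratio = 11 / 16 = 0.69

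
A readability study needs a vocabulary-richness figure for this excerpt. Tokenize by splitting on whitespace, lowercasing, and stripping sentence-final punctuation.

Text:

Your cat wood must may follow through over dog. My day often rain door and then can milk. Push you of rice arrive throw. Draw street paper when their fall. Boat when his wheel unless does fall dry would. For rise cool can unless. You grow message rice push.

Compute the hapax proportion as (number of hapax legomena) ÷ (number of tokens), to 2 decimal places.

Frequencies: can:2, push:2, you:2, rice:2, when:2, fall:2, unless:2, your:1, cat:1, wood:1, must:1, may:1, follow:1, through:1, over:1, dog:1, my:1, day:1, often:1, rain:1, … (22 more, each freq 1)
Hapax count = 35; token count = 49.
Ratio = 35 / 49 = 0.71

0.71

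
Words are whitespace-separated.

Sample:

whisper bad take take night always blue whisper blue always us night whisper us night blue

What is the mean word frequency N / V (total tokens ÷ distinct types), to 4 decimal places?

2.2857

N = 16 tokens, V = 7 types.
Mean frequency = N / V = 16 / 7 = 2.2857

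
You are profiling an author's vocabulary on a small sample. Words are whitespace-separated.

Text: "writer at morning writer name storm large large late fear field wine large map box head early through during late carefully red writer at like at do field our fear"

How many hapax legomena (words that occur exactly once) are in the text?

Frequencies: writer:3, at:3, large:3, late:2, fear:2, field:2, morning:1, name:1, storm:1, wine:1, map:1, box:1, head:1, early:1, through:1, during:1, carefully:1, red:1, like:1, do:1, … (1 more, each freq 1)
Hapax (freq=1): box, carefully, do, during, early, head, like, map, morning, name, our, red, storm, through, wine

15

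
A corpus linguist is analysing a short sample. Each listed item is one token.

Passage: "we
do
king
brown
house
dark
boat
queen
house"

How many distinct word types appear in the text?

8

Distinct types: {boat, brown, dark, do, house, king, queen, we}
V = 8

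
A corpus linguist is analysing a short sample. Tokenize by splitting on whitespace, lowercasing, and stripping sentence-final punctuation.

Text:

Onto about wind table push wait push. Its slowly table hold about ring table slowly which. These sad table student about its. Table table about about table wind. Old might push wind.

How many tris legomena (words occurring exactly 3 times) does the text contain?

2

Frequencies: table:7, about:5, wind:3, push:3, its:2, slowly:2, onto:1, wait:1, hold:1, ring:1, which:1, these:1, sad:1, student:1, old:1, might:1
Words with frequency 3: push, wind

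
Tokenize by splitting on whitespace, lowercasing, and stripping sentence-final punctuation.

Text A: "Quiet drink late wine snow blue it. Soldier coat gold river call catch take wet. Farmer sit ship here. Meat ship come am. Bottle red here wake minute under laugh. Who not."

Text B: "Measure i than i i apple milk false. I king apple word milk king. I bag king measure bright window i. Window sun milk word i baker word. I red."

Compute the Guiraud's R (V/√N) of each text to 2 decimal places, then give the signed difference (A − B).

2.74

A: V=30, N=32, R=5.30
B: V=14, N=30, R=2.56
Difference = 5.30 − 2.56 = 2.74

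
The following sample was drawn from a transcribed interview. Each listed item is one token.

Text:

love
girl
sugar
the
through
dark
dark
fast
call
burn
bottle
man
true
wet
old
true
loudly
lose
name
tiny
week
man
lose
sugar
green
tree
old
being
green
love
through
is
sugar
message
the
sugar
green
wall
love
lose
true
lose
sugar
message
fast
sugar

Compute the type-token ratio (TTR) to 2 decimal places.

N = 46 tokens, V = 25 types.
TTR = V / N = 25 / 46 = 0.54

0.54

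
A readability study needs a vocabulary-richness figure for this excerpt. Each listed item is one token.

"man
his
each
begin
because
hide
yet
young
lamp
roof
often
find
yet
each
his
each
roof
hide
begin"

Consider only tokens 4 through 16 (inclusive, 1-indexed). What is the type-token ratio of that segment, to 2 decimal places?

Segment tokens 4–16: begin, because, hide, yet, young, lamp, roof, often, find, yet, each, his, each
Segment N = 13, segment V = 11.
TTR = 11 / 13 = 0.85

0.85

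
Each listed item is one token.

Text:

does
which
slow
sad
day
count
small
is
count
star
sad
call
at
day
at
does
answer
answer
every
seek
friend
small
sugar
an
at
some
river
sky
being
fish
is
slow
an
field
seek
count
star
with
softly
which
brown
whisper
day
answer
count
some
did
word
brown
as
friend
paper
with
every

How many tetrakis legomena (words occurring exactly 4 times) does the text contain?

1

Frequencies: count:4, day:3, at:3, answer:3, does:2, which:2, slow:2, sad:2, small:2, is:2, star:2, every:2, seek:2, friend:2, an:2, some:2, with:2, brown:2, call:1, sugar:1, … (11 more, each freq 1)
Words with frequency 4: count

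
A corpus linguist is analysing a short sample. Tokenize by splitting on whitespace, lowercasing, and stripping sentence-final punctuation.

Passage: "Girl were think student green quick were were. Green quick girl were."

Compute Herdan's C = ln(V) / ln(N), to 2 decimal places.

0.72

N = 12, V = 6.
ln(V) = 1.791759, ln(N) = 2.484907
C = 1.791759 / 2.484907 = 0.72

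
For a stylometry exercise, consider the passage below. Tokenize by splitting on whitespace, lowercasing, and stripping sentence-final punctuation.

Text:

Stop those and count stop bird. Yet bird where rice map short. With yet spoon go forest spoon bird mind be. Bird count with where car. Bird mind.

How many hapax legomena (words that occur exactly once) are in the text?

9

Frequencies: bird:5, stop:2, count:2, yet:2, where:2, with:2, spoon:2, mind:2, those:1, and:1, rice:1, map:1, short:1, go:1, forest:1, be:1, car:1
Hapax (freq=1): and, be, car, forest, go, map, rice, short, those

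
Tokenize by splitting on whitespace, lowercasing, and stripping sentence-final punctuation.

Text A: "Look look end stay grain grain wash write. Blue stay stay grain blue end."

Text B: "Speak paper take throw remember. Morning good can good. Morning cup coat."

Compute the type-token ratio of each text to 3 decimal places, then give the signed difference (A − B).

-0.333

TTR(A) = 7/14 = 0.500
TTR(B) = 10/12 = 0.833
Difference = 0.500 − 0.833 = -0.333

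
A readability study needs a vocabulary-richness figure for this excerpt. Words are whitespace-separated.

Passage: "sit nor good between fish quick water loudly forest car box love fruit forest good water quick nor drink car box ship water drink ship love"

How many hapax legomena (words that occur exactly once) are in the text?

Frequencies: water:3, nor:2, good:2, quick:2, forest:2, car:2, box:2, love:2, drink:2, ship:2, sit:1, between:1, fish:1, loudly:1, fruit:1
Hapax (freq=1): between, fish, fruit, loudly, sit

5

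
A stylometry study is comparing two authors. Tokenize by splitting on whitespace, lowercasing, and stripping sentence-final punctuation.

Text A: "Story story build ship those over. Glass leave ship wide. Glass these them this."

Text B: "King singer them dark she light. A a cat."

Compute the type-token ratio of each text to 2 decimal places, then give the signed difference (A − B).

TTR(A) = 11/14 = 0.79
TTR(B) = 8/9 = 0.89
Difference = 0.79 − 0.89 = -0.10

-0.10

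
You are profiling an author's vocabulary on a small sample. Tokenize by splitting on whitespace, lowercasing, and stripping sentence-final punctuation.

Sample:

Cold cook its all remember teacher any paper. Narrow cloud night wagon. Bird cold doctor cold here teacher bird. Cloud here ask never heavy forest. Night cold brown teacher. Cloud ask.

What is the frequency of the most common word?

4

Frequencies: cold:4, teacher:3, cloud:3, night:2, bird:2, here:2, ask:2, cook:1, its:1, all:1, remember:1, any:1, paper:1, narrow:1, wagon:1, doctor:1, never:1, heavy:1, forest:1, brown:1
Most common: 'cold' with frequency 4.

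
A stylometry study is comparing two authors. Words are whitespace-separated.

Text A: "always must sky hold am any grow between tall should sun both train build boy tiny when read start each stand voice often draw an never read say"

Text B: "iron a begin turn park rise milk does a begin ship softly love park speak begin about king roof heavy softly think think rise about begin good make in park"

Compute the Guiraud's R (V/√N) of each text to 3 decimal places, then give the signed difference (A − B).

1.452

A: V=27, N=28, R=5.103
B: V=20, N=30, R=3.651
Difference = 5.103 − 3.651 = 1.452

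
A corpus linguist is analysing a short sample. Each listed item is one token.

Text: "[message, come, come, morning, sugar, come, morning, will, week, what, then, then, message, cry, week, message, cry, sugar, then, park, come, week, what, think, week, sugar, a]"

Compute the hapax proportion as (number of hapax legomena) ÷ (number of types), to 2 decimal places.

0.33

Frequencies: come:4, week:4, message:3, sugar:3, then:3, morning:2, what:2, cry:2, will:1, park:1, think:1, a:1
Hapax count = 4; type count = 12.
Ratio = 4 / 12 = 0.33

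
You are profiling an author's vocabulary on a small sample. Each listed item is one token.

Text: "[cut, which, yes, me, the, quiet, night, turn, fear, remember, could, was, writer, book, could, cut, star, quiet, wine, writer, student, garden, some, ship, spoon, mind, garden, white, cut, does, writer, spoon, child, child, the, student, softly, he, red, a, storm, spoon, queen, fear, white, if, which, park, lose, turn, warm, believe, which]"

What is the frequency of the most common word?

3

Frequencies: cut:3, which:3, writer:3, spoon:3, the:2, quiet:2, turn:2, fear:2, could:2, student:2, garden:2, white:2, child:2, yes:1, me:1, night:1, remember:1, was:1, book:1, star:1, … (16 more, each freq 1)
Most common: 'cut' with frequency 3.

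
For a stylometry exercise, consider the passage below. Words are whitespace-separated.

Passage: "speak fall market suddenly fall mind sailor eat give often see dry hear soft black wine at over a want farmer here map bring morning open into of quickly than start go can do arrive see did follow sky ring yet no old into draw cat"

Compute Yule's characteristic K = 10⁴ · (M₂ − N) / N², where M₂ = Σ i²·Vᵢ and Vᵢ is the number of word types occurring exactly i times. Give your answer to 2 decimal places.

28.36

Frequencies: fall:2, see:2, into:2, speak:1, market:1, suddenly:1, mind:1, sailor:1, eat:1, give:1, often:1, dry:1, hear:1, soft:1, black:1, wine:1, at:1, over:1, a:1, want:1, … (23 more, each freq 1)
N = 46. Frequency spectrum: V_1=40, V_2=3
M₂ = 1²·40 + 2²·3 = 52
K = 10000 × (52 − 46) / 46² = 28.36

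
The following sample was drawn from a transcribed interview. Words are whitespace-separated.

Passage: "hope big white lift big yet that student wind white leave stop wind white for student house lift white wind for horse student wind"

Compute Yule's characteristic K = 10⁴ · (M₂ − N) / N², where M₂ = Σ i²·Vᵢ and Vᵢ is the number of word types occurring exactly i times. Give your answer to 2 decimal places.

Frequencies: white:4, wind:4, student:3, big:2, lift:2, for:2, hope:1, yet:1, that:1, leave:1, stop:1, house:1, horse:1
N = 24. Frequency spectrum: V_1=7, V_2=3, V_3=1, V_4=2
M₂ = 1²·7 + 2²·3 + 3²·1 + 4²·2 = 60
K = 10000 × (60 − 24) / 24² = 625.00

625.00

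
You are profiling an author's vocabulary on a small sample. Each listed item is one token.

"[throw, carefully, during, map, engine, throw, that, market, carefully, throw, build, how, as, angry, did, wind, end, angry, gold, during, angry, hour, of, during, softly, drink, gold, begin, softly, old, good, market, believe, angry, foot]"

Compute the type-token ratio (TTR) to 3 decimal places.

0.686

N = 35 tokens, V = 24 types.
TTR = V / N = 24 / 35 = 0.686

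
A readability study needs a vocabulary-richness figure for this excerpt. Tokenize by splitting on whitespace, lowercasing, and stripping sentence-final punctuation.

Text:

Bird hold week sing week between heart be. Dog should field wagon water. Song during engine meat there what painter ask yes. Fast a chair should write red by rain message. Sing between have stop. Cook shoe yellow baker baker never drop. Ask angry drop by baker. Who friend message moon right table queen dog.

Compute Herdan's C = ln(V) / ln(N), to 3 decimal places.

N = 55, V = 44.
ln(V) = 3.784190, ln(N) = 4.007333
C = 3.784190 / 4.007333 = 0.944

0.944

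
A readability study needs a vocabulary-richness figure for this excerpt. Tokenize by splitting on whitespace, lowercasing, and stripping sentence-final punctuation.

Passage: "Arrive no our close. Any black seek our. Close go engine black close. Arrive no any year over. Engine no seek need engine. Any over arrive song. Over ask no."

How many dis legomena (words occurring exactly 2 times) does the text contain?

3

Frequencies: no:4, arrive:3, close:3, any:3, engine:3, over:3, our:2, black:2, seek:2, go:1, year:1, need:1, song:1, ask:1
Words with frequency 2: black, our, seek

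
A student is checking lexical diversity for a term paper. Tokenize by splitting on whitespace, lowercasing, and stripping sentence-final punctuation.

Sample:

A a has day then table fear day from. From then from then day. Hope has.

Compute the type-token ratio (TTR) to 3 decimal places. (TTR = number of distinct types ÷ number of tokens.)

N = 16 tokens, V = 8 types.
TTR = V / N = 8 / 16 = 0.500

0.500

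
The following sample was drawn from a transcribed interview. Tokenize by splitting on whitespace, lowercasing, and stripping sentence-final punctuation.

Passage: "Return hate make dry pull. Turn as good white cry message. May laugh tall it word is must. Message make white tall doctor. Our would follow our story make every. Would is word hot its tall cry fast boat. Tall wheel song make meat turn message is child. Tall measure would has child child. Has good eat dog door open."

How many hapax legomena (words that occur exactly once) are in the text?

25

Frequencies: tall:5, make:4, message:3, is:3, would:3, child:3, turn:2, good:2, white:2, cry:2, word:2, our:2, has:2, return:1, hate:1, dry:1, pull:1, as:1, may:1, laugh:1, … (18 more, each freq 1)
Hapax (freq=1): as, boat, doctor, dog, door, dry, eat, every, fast, follow, hate, hot, it, its, laugh, may, measure, meat, must, open, pull, return, song, story, wheel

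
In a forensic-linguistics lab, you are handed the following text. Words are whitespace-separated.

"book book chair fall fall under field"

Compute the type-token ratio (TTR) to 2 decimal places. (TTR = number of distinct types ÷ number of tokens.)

N = 7 tokens, V = 5 types.
TTR = V / N = 5 / 7 = 0.71

0.71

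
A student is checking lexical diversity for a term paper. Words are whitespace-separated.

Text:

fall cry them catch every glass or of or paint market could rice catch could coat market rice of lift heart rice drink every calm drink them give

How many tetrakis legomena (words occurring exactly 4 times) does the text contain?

Frequencies: rice:3, them:2, catch:2, every:2, or:2, of:2, market:2, could:2, drink:2, fall:1, cry:1, glass:1, paint:1, coat:1, lift:1, heart:1, calm:1, give:1
Words with frequency 4: (none)

0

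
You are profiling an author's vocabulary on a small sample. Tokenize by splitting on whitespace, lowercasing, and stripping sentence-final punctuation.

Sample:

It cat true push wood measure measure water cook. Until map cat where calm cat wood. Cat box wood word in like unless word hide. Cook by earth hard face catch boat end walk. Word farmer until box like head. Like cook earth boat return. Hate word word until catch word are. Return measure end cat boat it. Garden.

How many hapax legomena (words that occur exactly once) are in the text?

Frequencies: word:6, cat:5, wood:3, measure:3, cook:3, until:3, like:3, boat:3, it:2, box:2, earth:2, catch:2, end:2, return:2, true:1, push:1, water:1, map:1, where:1, calm:1, … (12 more, each freq 1)
Hapax (freq=1): are, by, calm, face, farmer, garden, hard, hate, head, hide, in, map, push, true, unless, walk, water, where

18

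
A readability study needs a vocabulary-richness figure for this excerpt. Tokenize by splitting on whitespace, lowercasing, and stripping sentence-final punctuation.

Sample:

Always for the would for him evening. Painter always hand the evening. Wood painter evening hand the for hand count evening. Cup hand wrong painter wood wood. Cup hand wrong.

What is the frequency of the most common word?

5

Frequencies: hand:5, evening:4, for:3, the:3, painter:3, wood:3, always:2, cup:2, wrong:2, would:1, him:1, count:1
Most common: 'hand' with frequency 5.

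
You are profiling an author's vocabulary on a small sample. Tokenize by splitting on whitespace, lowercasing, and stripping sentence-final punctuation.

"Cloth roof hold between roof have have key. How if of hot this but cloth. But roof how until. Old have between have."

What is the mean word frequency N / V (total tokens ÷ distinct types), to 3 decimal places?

N = 23 tokens, V = 14 types.
Mean frequency = N / V = 23 / 14 = 1.643

1.643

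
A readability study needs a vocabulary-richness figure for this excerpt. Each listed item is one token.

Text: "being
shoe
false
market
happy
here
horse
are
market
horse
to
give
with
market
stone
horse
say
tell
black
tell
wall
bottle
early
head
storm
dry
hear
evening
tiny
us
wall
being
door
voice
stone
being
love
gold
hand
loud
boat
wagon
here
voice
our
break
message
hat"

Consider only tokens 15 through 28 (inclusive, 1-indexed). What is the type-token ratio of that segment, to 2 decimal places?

0.93

Segment tokens 15–28: stone, horse, say, tell, black, tell, wall, bottle, early, head, storm, dry, hear, evening
Segment N = 14, segment V = 13.
TTR = 13 / 14 = 0.93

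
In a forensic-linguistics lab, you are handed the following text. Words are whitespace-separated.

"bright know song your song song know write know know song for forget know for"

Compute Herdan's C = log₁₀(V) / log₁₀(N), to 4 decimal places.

0.7186

N = 15, V = 7.
log₁₀(V) = 0.845098, log₁₀(N) = 1.176091
C = 0.845098 / 1.176091 = 0.7186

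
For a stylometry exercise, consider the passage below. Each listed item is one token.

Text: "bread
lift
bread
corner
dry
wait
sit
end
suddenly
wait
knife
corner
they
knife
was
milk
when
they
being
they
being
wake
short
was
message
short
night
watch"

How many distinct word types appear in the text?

Distinct types: {being, bread, corner, dry, end, knife, lift, message, milk, night, short, sit, suddenly, they, wait, wake, was, watch, when}
V = 19

19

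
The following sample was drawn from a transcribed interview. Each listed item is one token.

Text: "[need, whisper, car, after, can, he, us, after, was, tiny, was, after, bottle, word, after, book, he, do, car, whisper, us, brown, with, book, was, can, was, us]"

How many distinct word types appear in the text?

15

Distinct types: {after, book, bottle, brown, can, car, do, he, need, tiny, us, was, whisper, with, word}
V = 15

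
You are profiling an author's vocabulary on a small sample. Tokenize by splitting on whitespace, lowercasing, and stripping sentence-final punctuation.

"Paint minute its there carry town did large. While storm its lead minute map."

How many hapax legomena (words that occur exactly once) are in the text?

Frequencies: minute:2, its:2, paint:1, there:1, carry:1, town:1, did:1, large:1, while:1, storm:1, lead:1, map:1
Hapax (freq=1): carry, did, large, lead, map, paint, storm, there, town, while

10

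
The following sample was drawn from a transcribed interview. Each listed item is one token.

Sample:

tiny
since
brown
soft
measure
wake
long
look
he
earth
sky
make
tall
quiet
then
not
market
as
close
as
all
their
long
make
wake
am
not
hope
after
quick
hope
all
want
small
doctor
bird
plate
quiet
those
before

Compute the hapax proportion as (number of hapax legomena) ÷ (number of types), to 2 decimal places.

0.75

Frequencies: wake:2, long:2, make:2, quiet:2, not:2, as:2, all:2, hope:2, tiny:1, since:1, brown:1, soft:1, measure:1, look:1, he:1, earth:1, sky:1, tall:1, then:1, market:1, … (12 more, each freq 1)
Hapax count = 24; type count = 32.
Ratio = 24 / 32 = 0.75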